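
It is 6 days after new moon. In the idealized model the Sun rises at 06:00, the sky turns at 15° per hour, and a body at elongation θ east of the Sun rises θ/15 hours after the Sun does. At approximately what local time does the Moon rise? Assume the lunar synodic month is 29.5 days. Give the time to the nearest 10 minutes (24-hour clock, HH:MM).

The Moon has covered 6/29.5 of its cycle, so θ ≈ 360° × 6/29.5 = 73.2°.
At 15° of sky rotation per hour, 73.2° corresponds to a 4.88 h lag.
06:00 + 4.881 h ≈ 10:53 → 10:50 to the nearest ten minutes.

10:50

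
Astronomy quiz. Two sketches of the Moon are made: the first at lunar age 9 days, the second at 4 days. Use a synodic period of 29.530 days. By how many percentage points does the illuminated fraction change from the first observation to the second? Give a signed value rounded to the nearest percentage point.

-50 pp

θ₁ = 360° × 9/29.530 = 109.7°, f₁ = (1 − cos θ₁)/2 = 0.669.
θ₂ = 360° × 4/29.530 = 48.8°, f₂ = (1 − cos θ₂)/2 = 0.170.
Change = f₂ − f₁ = -0.498 → -50 percentage points.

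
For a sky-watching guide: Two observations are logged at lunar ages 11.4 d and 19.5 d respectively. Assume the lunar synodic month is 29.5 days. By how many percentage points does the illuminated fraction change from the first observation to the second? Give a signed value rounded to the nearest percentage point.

-11 percentage points

θ₁ = 360° × 11.4/29.5 = 139.1°, f₁ = (1 − cos θ₁)/2 = 0.878.
θ₂ = 360° × 19.5/29.5 = 238.0°, f₂ = (1 − cos θ₂)/2 = 0.765.
Change = f₂ − f₁ = -0.113 → -11 percentage points.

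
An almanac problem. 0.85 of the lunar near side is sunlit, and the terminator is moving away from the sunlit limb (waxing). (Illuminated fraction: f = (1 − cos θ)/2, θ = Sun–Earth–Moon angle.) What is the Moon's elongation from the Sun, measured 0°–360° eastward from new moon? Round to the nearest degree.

134°

cos θ = 1 − 2f = -0.700, giving a principal value of 134.4°.
Before full moon the principal value applies: θ = 134.4°.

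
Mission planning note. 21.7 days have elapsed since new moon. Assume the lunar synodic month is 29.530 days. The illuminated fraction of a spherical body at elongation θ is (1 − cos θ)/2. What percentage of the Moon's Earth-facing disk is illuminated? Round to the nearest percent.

55%

Elongation θ = 360° × 21.7/29.530 ≈ 264.5°.
Illuminated fraction = (1 − cos 264.5°)/2 = (1 − (-0.095))/2 ≈ 0.548, so 55%.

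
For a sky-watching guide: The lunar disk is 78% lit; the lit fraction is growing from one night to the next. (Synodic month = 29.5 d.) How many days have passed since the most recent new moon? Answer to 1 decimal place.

10.2 days

cos θ = 1 − 2f = -0.560, giving a principal value of 124.1°.
Before full moon the principal value applies: θ = 124.1°.
At 360°/29.5 d per day, 124.1° corresponds to 10.17 days.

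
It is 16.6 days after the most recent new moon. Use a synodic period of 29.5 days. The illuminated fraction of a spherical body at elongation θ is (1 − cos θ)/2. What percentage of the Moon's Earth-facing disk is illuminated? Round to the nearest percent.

Phase angle: θ = 360°·(16.6 d)/(29.5 d) = 202.6°.
cos 202.6° = (-0.923), so f = (1 − (-0.923))/2 = 0.962, so 96%.

96%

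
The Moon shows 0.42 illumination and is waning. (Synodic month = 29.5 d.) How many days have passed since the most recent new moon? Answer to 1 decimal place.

Invert f = (1 − cos θ)/2 to get cos θ = 1 − 2(0.42) = 0.160, hence θ₀ = arccos 0.160 = 80.8°.
Since the Moon is past full (waning), take the reflex angle: θ = 360° − 80.8° = 279.2°.
That fraction of the synodic month is 279.2/360 × 29.5 d ≈ 22.88 d.

22.9 days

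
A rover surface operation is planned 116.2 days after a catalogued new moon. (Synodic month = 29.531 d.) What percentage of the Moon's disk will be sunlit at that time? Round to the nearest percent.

4%

116.2/29.531 = 3.935 lunations, so 3 complete cycles and 27.61 d into the next.
Elongation θ = 360° × 27.61/29.531 ≈ 336.5°.
cos 336.5° = 0.917, so f = (1 − 0.917)/2 = 0.041, so 4%.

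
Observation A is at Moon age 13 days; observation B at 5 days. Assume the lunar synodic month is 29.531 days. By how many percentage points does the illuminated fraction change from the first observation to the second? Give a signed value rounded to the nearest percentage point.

-71 pp

First observation: θ = 360°·13/29.531 = 158.5°, so f = 0.965.
Second observation: θ = 61.0°, f = 0.257.
Δf = 0.257 − 0.965 = -0.708, i.e. -71 pp.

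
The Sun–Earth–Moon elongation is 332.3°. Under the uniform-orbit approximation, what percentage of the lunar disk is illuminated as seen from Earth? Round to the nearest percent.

Half-versine of 332.3°: (1 − 0.885)/2 = 0.057, i.e. 6%.

6%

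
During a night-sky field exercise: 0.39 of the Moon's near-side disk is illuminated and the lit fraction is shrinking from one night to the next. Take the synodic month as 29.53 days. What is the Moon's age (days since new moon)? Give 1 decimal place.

23.2 days

Invert f = (1 − cos θ)/2 to get cos θ = 1 − 2(0.39) = 0.220, hence θ₀ = arccos 0.220 = 77.3°.
Waning ⇒ past full, so θ = 360° − 77.3° = 282.7°.
At 360°/29.53 d per day, 282.7° corresponds to 23.19 days.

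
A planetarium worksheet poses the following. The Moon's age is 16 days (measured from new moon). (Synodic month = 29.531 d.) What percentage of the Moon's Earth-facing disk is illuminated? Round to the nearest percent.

98%

Phase angle: θ = 360°·(16 d)/(29.531 d) = 195.0°.
cos 195.0° = (-0.966), so f = (1 − (-0.966))/2 = 0.983, so 98%.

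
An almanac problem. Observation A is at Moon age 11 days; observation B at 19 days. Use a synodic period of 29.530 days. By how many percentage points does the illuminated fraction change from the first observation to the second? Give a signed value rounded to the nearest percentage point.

-4 pp

θ₁ = 360° × 11/29.530 = 134.1°, f₁ = (1 − cos θ₁)/2 = 0.848.
θ₂ = 360° × 19/29.530 = 231.6°, f₂ = (1 − cos θ₂)/2 = 0.810.
Change = f₂ − f₁ = -0.038 → -4 percentage points.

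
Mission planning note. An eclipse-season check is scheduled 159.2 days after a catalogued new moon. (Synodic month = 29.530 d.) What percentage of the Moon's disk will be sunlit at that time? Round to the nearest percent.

89%

Reduce mod P: 159.2 − 5×29.530 = 11.55 d into the current lunation.
The Moon has covered 11.55/29.530 of its cycle, so θ ≈ 360° × 11.55/29.530 = 140.8°.
With cos θ = (-0.775), the lit fraction is (1 − (-0.775))/2 ≈ 0.888, so 89%.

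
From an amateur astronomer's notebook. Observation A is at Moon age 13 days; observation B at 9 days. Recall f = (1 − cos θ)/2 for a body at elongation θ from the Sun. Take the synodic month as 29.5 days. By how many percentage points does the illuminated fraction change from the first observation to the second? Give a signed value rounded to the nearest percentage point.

First observation: θ = 360°·13/29.5 = 158.6°, so f = 0.966.
Second observation: θ = 109.8°, f = 0.670.
Δf = 0.670 − 0.966 = -0.296, i.e. -30 pp.

-30 pp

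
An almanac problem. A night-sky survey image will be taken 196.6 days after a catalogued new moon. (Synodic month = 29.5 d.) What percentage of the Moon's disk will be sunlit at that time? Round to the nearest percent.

Reduce mod P: 196.6 − 6×29.5 = 19.60 d into the current lunation.
Phase angle: θ = 360°·(19.60 d)/(29.5 d) = 239.2°.
With cos θ = (-0.512), the lit fraction is (1 − (-0.512))/2 ≈ 0.756, so 76%.

76%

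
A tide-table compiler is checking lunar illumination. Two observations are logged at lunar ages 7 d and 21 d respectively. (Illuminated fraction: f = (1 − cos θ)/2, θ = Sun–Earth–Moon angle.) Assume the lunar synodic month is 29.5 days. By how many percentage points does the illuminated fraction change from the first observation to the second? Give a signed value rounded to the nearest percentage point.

First observation: θ = 360°·7/29.5 = 85.4°, so f = 0.460.
Second observation: θ = 256.3°, f = 0.619.
Δf = 0.619 − 0.460 = +0.159, i.e. +16 pp.

+16 pp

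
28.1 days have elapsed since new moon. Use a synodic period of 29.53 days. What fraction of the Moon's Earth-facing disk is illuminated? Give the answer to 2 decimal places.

Phase angle: θ = 360°·(28.1 d)/(29.53 d) = 342.6°.
Illuminated fraction = (1 − cos 342.6°)/2 = (1 − 0.954)/2 ≈ 0.023.

0.02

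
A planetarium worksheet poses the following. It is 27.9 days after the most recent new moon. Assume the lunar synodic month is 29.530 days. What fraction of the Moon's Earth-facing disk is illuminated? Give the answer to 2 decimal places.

The Moon has covered 27.9/29.530 of its cycle, so θ ≈ 360° × 27.9/29.530 = 340.1°.
With cos θ = 0.940, the lit fraction is (1 − 0.940)/2 ≈ 0.030.

0.03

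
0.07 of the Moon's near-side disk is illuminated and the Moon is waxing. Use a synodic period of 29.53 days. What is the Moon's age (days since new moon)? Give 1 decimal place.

Invert f = (1 − cos θ)/2 to get cos θ = 1 − 2(0.07) = 0.860, hence θ₀ = arccos 0.860 = 30.7°.
Before full moon the principal value applies: θ = 30.7°.
That fraction of the synodic month is 30.7/360 × 29.53 d ≈ 2.52 d.

2.5 days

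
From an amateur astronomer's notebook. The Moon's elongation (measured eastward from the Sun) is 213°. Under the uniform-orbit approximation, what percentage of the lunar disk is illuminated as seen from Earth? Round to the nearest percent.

92%

cos 213° = (-0.839), so f = (1 − (-0.839))/2 = 0.919, i.e. 92%.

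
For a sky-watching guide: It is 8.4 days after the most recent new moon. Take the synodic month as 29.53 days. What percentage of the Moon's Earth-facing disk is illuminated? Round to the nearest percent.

Elongation θ = 360° × 8.4/29.53 ≈ 102.4°.
Illuminated fraction = (1 − cos 102.4°)/2 = (1 − (-0.215))/2 ≈ 0.607, so 61%.

61%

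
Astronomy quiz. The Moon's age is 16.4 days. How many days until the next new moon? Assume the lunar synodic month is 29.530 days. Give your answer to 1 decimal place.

13.1 days

One full lunation from the last new moon is 29.530 d; remaining = 29.530 − 16.4 = 13.130 d.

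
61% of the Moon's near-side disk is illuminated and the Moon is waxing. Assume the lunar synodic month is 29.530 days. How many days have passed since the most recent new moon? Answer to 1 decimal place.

8.4 days

cos θ = 1 − 2f = -0.220, giving a principal value of 102.7°.
The Moon is waxing (0°–180°), so θ = 102.7° directly.
Age = 29.530 × 102.7°/360° ≈ 8.42 days.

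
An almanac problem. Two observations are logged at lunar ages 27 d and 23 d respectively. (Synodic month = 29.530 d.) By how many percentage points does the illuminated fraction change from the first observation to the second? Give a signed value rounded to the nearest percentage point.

θ₁ = 360° × 27/29.530 = 329.2°, f₁ = (1 − cos θ₁)/2 = 0.071.
θ₂ = 360° × 23/29.530 = 280.4°, f₂ = (1 − cos θ₂)/2 = 0.410.
Change = f₂ − f₁ = +0.339 → +34 percentage points.

+34 percentage points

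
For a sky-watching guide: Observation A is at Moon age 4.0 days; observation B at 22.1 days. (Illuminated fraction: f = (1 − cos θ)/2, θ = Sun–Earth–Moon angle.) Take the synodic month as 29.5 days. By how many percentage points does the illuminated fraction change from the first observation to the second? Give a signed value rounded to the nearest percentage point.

+33 pp

θ₁ = 360° × 4.0/29.5 = 48.8°, f₁ = (1 − cos θ₁)/2 = 0.171.
θ₂ = 360° × 22.1/29.5 = 269.7°, f₂ = (1 − cos θ₂)/2 = 0.503.
Change = f₂ − f₁ = +0.332 → +33 percentage points.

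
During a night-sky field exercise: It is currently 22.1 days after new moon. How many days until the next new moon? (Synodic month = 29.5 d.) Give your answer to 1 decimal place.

7.4 days

The next new moon completes the synodic month: 29.5 − 22.1 = 7.400 days.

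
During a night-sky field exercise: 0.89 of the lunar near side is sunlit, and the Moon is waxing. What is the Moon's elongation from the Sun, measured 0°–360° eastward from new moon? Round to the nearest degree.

141°

cos θ = 1 − 2f = -0.780, giving a principal value of 141.3°.
The Moon is waxing (0°–180°), so θ = 141.3° directly.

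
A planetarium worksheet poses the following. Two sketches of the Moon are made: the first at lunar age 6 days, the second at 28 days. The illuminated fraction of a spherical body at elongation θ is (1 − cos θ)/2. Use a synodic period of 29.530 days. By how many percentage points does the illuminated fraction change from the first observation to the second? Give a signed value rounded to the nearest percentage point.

-33 pp

θ₁ = 360° × 6/29.530 = 73.1°, f₁ = (1 − cos θ₁)/2 = 0.355.
θ₂ = 360° × 28/29.530 = 341.3°, f₂ = (1 − cos θ₂)/2 = 0.026.
Change = f₂ − f₁ = -0.329 → -33 percentage points.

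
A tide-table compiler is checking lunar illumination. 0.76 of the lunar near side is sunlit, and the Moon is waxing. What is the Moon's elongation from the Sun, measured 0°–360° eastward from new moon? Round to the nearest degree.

121°

Invert f = (1 − cos θ)/2 to get cos θ = 1 − 2(0.76) = -0.520, hence θ₀ = arccos -0.520 = 121.3°.
The Moon is waxing (0°–180°), so θ = 121.3° directly.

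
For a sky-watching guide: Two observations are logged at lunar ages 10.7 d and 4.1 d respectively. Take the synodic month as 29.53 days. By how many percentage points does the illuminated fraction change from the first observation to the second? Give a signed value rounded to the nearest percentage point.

First observation: θ = 360°·10.7/29.53 = 130.4°, so f = 0.824.
Second observation: θ = 50.0°, f = 0.178.
Δf = 0.178 − 0.824 = -0.646, i.e. -65 pp.

-65 pp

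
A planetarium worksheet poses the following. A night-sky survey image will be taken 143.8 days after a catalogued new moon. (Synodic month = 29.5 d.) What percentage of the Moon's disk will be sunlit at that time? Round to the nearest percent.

15%

143.8/29.5 = 4.875 lunations, so 4 complete cycles and 25.80 d into the next.
Phase angle: θ = 360°·(25.80 d)/(29.5 d) = 314.8°.
With cos θ = 0.705, the lit fraction is (1 − 0.705)/2 ≈ 0.147, so 15%.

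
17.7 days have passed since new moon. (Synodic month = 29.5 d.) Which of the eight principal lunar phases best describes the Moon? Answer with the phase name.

At 17.7/29.5 of the cycle, θ ≈ 216° — the waning gibbous range.

waning gibbous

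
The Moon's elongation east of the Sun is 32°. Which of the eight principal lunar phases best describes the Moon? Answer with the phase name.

The waxing crescent sector spans roughly 22°–68°; 32° falls inside it.

waxing crescent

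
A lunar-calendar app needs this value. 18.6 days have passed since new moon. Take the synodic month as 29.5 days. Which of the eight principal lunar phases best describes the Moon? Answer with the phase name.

waning gibbous

θ ≈ 360° × 18.6/29.5 = 227°, which falls in the waning gibbous sector.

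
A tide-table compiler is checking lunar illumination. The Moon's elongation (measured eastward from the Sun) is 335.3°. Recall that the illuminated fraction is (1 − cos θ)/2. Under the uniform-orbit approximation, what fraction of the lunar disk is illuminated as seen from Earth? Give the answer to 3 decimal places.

f = (1 − cos 335.3°)/2 = (1 − 0.909)/2 ≈ 0.046.

0.046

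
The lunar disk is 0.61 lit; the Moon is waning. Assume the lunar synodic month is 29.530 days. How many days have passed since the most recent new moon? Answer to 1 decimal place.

21.1 days

cos θ = 1 − 2f = -0.220, giving a principal value of 102.7°.
Waning ⇒ past full, so θ = 360° − 102.7° = 257.3°.
Age = 29.530 × 257.3°/360° ≈ 21.11 days.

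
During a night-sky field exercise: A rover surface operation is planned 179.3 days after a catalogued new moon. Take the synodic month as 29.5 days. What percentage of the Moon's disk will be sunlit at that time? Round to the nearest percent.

6%

Reduce mod P: 179.3 − 6×29.5 = 2.30 d into the current lunation.
Phase angle: θ = 360°·(2.30 d)/(29.5 d) = 28.1°.
cos 28.1° = 0.882, so f = (1 − 0.882)/2 = 0.059, so 6%.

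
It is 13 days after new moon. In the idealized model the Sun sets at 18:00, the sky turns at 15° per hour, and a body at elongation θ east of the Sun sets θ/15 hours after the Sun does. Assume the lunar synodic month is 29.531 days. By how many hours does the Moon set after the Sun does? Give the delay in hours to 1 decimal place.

10.6 h

Elongation θ = 360° × 13/29.531 ≈ 158.5°.
The Moon trails the Sun by θ/15 = 158.5/15 ≈ 10.57 hours.
So the Moon sets 10.57 h after the Sun.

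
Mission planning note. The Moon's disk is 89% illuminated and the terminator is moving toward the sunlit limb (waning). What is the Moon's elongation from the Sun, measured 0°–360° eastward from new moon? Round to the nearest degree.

Invert f = (1 − cos θ)/2 to get cos θ = 1 − 2(0.89) = -0.780, hence θ₀ = arccos -0.780 = 141.3°.
Waning ⇒ past full, so θ = 360° − 141.3° = 218.7°.

219°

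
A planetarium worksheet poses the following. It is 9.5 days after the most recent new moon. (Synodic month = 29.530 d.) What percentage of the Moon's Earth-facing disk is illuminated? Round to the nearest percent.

72%

Elongation θ = 360° × 9.5/29.530 ≈ 115.8°.
Illuminated fraction = (1 − cos 115.8°)/2 = (1 − (-0.435))/2 ≈ 0.718, so 72%.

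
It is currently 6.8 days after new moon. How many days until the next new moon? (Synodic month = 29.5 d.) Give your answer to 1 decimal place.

22.7 days

The next new moon completes the synodic month: 29.5 − 6.8 = 22.700 days.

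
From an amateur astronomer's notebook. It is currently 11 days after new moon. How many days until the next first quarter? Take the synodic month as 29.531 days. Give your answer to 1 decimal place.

25.9 days

First quarter is 0.25 of the way through the cycle: age 0.25 × 29.531 = 7.383 d.
Already past this cycle's first quarter; the next is at 7.383 + 29.531 = 36.914 d, so 36.914 − 11 = 25.914 days.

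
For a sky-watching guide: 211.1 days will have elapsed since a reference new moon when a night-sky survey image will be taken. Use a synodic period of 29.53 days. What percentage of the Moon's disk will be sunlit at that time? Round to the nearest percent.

Reduce mod P: 211.1 − 7×29.53 = 4.39 d into the current lunation.
Elongation θ = 360° × 4.39/29.53 ≈ 53.5°.
Illuminated fraction = (1 − cos 53.5°)/2 = (1 − 0.595)/2 ≈ 0.203, so 20%.

20%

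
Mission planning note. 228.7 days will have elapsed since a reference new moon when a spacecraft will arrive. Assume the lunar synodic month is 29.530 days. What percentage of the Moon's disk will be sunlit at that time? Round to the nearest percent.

52%

Reduce mod P: 228.7 − 7×29.530 = 21.99 d into the current lunation.
Phase angle: θ = 360°·(21.99 d)/(29.530 d) = 268.1°.
With cos θ = (-0.034), the lit fraction is (1 − (-0.034))/2 ≈ 0.517, so 52%.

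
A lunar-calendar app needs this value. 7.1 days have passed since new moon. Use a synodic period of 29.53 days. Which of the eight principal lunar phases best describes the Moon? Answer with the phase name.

first quarter

θ ≈ 360° × 7.1/29.53 = 87°, which falls in the first quarter sector.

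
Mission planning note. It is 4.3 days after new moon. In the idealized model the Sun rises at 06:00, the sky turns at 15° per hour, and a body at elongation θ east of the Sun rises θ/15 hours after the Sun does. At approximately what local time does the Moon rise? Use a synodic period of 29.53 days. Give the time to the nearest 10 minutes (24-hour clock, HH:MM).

09:30

Elongation θ = 360° × 4.3/29.53 ≈ 52.4°.
The Moon trails the Sun by θ/15 = 52.4/15 ≈ 3.49 hours.
06:00 + 3.495 h ≈ 09:30 → 09:30 to the nearest ten minutes.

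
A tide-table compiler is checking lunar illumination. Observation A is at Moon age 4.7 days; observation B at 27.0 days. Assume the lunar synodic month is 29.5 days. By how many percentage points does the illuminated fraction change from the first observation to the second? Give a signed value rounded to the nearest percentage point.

First observation: θ = 360°·4.7/29.5 = 57.4°, so f = 0.230.
Second observation: θ = 329.5°, f = 0.069.
Δf = 0.069 − 0.230 = -0.161, i.e. -16 pp.

-16 percentage points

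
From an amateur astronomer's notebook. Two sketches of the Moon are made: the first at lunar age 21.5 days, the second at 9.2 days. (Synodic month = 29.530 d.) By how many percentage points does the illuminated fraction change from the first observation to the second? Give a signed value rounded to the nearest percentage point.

+12 percentage points

θ₁ = 360° × 21.5/29.530 = 262.1°, f₁ = (1 − cos θ₁)/2 = 0.569.
θ₂ = 360° × 9.2/29.530 = 112.2°, f₂ = (1 − cos θ₂)/2 = 0.689.
Change = f₂ − f₁ = +0.120 → +12 percentage points.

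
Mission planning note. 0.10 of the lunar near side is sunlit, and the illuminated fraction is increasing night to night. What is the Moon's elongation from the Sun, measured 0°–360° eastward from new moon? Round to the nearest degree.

37°

cos θ = 1 − 2f = 0.800, giving a principal value of 36.9°.
The Moon is waxing (0°–180°), so θ = 36.9° directly.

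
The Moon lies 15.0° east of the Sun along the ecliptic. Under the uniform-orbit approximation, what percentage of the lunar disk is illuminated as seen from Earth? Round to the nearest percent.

cos 15.0° = 0.966, so f = (1 − 0.966)/2 = 0.017, i.e. 2%.

2%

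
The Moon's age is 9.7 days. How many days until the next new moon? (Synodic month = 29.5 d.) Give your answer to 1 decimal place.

19.8 days

The next new moon completes the synodic month: 29.5 − 9.7 = 19.800 days.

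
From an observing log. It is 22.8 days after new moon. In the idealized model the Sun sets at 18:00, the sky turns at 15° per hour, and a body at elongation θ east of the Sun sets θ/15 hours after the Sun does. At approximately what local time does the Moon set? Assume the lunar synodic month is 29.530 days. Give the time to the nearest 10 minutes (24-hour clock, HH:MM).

12:30

Elongation θ = 360° × 22.8/29.530 ≈ 278.0°.
At 15° of sky rotation per hour, 278.0° corresponds to a 18.53 h lag.
18:00 + 18.530 h ≈ 12:32 → 12:30 to the nearest ten minutes.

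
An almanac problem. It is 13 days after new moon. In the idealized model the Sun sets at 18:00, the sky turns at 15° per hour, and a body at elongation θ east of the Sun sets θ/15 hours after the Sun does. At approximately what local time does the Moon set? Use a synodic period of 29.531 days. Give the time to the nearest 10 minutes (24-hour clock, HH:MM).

04:30

The Moon has covered 13/29.531 of its cycle, so θ ≈ 360° × 13/29.531 = 158.5°.
Delay after the Sun = 158.5° / (15°/h) ≈ 10.57 h.
18:00 + 10.565 h ≈ 04:34 → 04:30 to the nearest ten minutes.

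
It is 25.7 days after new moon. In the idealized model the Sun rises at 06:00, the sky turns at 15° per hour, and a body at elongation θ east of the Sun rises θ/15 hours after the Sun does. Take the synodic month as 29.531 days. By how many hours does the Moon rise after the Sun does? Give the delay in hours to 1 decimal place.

20.9 h

Elongation θ = 360° × 25.7/29.531 ≈ 313.3°.
The Moon trails the Sun by θ/15 = 313.3/15 ≈ 20.89 hours.
So the Moon rises 20.89 h after the Sun.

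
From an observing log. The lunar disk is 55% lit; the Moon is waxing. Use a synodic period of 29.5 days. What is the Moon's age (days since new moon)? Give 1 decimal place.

7.8 days

From f = (1 − cos θ)/2: cos θ = 1 − 2×0.55 = -0.100; arccos → 95.7°.
Waxing ⇒ before full, so θ = 95.7°.
At 360°/29.5 d per day, 95.7° corresponds to 7.85 days.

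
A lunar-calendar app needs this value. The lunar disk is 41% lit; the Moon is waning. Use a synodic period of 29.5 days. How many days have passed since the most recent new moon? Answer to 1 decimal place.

23.0 days

Invert f = (1 − cos θ)/2 to get cos θ = 1 − 2(0.41) = 0.180, hence θ₀ = arccos 0.180 = 79.6°.
A waning Moon lies in 180°–360°, so θ = 360° − 79.6° = 280.4°.
That fraction of the synodic month is 280.4/360 × 29.5 d ≈ 22.97 d.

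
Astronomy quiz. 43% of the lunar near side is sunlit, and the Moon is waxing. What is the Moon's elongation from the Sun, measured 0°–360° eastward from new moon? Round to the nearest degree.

Invert f = (1 − cos θ)/2 to get cos θ = 1 − 2(0.43) = 0.140, hence θ₀ = arccos 0.140 = 82.0°.
Waxing ⇒ before full, so θ = 82.0°.

82°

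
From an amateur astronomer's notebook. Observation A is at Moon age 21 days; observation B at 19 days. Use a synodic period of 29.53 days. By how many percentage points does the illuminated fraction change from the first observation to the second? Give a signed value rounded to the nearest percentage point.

+19 percentage points

First observation: θ = 360°·21/29.53 = 256.0°, so f = 0.621.
Second observation: θ = 231.6°, f = 0.810.
Δf = 0.810 − 0.621 = +0.190, i.e. +19 pp.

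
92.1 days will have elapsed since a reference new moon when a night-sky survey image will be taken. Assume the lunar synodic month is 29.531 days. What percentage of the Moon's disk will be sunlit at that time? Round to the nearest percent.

92.1 d spans 3 complete synodic months (3 × 29.531 = 88.59 d) plus 3.51 d.
The Moon has covered 3.51/29.531 of its cycle, so θ ≈ 360° × 3.51/29.531 = 42.8°.
With cos θ = 0.734, the lit fraction is (1 − 0.734)/2 ≈ 0.133, so 13%.

13%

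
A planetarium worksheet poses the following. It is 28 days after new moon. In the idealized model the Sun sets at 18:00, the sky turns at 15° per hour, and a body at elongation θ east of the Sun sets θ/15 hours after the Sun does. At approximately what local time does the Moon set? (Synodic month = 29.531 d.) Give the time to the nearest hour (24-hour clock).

17:00

The Moon has covered 28/29.531 of its cycle, so θ ≈ 360° × 28/29.531 = 341.3°.
At 15° of sky rotation per hour, 341.3° corresponds to a 22.76 h lag.
18:00 + 22.76 h ≈ 16:45 → 17:00 to the nearest hour.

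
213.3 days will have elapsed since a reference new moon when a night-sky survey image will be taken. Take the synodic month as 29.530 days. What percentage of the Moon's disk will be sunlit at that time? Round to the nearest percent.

213.3 d spans 7 complete synodic months (7 × 29.530 = 206.71 d) plus 6.59 d.
Elongation θ = 360° × 6.59/29.530 ≈ 80.3°.
With cos θ = 0.168, the lit fraction is (1 − 0.168)/2 ≈ 0.416, so 42%.

42%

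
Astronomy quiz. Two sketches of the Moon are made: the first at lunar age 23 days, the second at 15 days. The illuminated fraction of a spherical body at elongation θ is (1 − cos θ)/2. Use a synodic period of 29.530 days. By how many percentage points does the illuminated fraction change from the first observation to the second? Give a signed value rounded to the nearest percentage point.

θ₁ = 360° × 23/29.530 = 280.4°, f₁ = (1 − cos θ₁)/2 = 0.410.
θ₂ = 360° × 15/29.530 = 182.9°, f₂ = (1 − cos θ₂)/2 = 0.999.
Change = f₂ − f₁ = +0.590 → +59 percentage points.

+59 percentage points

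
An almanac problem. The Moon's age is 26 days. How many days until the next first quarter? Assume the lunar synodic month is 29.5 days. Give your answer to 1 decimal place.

First quarter is 0.25 of the way through the cycle: age 0.25 × 29.5 = 7.375 d.
Already past this cycle's first quarter; the next is at 7.375 + 29.5 = 36.875 d, so 36.875 − 26 = 10.875 days.

10.9 days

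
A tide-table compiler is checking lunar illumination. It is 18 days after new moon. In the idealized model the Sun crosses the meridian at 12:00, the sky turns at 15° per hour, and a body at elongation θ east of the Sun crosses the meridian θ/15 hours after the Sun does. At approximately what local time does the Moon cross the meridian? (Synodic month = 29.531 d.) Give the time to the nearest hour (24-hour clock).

The Moon has covered 18/29.531 of its cycle, so θ ≈ 360° × 18/29.531 = 219.4°.
The Moon trails the Sun by θ/15 = 219.4/15 ≈ 14.63 hours.
12:00 + 14.63 h ≈ 02:38 → 03:00 to the nearest hour.

03:00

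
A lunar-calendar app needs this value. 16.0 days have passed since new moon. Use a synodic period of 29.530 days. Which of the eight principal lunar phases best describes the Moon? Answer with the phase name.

θ ≈ 360° × 16.0/29.530 = 195°, which falls in the full moon sector.

full moon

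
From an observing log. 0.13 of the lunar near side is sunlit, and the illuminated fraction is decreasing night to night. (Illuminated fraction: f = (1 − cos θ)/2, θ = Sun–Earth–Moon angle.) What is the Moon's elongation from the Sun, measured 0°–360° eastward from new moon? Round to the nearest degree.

318°

From f = (1 − cos θ)/2: cos θ = 1 − 2×0.13 = 0.740; arccos → 42.3°.
Since the Moon is past full (waning), take the reflex angle: θ = 360° − 42.3° = 317.7°.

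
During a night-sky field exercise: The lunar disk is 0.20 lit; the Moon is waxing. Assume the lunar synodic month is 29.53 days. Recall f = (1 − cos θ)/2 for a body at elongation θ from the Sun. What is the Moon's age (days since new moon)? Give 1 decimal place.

From f = (1 − cos θ)/2: cos θ = 1 − 2×0.20 = 0.600; arccos → 53.1°.
Before full moon the principal value applies: θ = 53.1°.
Age = 29.53 × 53.1°/360° ≈ 4.36 days.

4.4 days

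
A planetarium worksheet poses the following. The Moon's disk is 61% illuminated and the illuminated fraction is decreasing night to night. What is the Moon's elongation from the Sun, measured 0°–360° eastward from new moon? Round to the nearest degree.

From f = (1 − cos θ)/2: cos θ = 1 − 2×0.61 = -0.220; arccos → 102.7°.
Since the Moon is past full (waning), take the reflex angle: θ = 360° − 102.7° = 257.3°.

257°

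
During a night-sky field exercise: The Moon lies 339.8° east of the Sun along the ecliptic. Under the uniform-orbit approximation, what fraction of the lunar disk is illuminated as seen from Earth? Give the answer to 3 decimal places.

0.031

f = (1 − cos 339.8°)/2 = (1 − 0.938)/2 ≈ 0.031.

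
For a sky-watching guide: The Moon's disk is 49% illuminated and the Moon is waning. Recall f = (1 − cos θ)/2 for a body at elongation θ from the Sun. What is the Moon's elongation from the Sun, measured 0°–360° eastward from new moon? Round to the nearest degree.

271°

Invert f = (1 − cos θ)/2 to get cos θ = 1 − 2(0.49) = 0.020, hence θ₀ = arccos 0.020 = 88.9°.
A waning Moon lies in 180°–360°, so θ = 360° − 88.9° = 271.1°.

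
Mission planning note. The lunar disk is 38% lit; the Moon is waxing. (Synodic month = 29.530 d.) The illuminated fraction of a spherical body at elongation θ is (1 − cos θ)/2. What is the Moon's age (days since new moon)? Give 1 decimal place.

From f = (1 − cos θ)/2: cos θ = 1 − 2×0.38 = 0.240; arccos → 76.1°.
The Moon is waxing (0°–180°), so θ = 76.1° directly.
Age = 29.530 × 76.1°/360° ≈ 6.24 days.

6.2 days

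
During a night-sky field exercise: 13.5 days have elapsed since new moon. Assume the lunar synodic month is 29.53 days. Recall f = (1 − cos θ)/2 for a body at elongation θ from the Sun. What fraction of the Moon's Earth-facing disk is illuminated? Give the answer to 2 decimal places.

0.98

Phase angle: θ = 360°·(13.5 d)/(29.53 d) = 164.6°.
With cos θ = (-0.964), the lit fraction is (1 − (-0.964))/2 ≈ 0.982.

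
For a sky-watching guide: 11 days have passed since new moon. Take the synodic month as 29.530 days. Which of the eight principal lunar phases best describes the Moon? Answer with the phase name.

waxing gibbous

θ ≈ 360° × 11/29.530 = 134°, which falls in the waxing gibbous sector.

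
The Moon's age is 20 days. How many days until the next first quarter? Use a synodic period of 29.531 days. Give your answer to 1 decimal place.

16.9 days

First quarter is 0.25 of the way through the cycle: age 0.25 × 29.531 = 7.383 d.
Already past this cycle's first quarter; the next is at 7.383 + 29.531 = 36.914 d, so 36.914 − 20 = 16.914 days.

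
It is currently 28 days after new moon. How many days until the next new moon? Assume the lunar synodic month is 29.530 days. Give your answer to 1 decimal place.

1.5 days

One full lunation from the last new moon is 29.530 d; remaining = 29.530 − 28 = 1.530 d.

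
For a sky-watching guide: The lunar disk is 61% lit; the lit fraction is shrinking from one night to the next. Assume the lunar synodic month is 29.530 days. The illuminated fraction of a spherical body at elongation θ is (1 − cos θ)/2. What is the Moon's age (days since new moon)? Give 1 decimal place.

21.1 days

cos θ = 1 − 2f = -0.220, giving a principal value of 102.7°.
Waning ⇒ past full, so θ = 360° − 102.7° = 257.3°.
That fraction of the synodic month is 257.3/360 × 29.530 d ≈ 21.11 d.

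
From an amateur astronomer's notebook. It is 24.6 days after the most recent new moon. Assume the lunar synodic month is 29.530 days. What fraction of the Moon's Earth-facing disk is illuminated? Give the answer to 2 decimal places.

0.25

The Moon has covered 24.6/29.530 of its cycle, so θ ≈ 360° × 24.6/29.530 = 299.9°.
With cos θ = 0.498, the lit fraction is (1 − 0.498)/2 ≈ 0.251.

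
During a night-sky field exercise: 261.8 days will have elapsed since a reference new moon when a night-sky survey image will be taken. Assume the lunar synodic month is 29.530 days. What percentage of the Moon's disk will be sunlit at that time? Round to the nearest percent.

17%

Reduce mod P: 261.8 − 8×29.530 = 25.56 d into the current lunation.
Elongation θ = 360° × 25.56/29.530 ≈ 311.6°.
cos 311.6° = 0.664, so f = (1 − 0.664)/2 = 0.168, so 17%.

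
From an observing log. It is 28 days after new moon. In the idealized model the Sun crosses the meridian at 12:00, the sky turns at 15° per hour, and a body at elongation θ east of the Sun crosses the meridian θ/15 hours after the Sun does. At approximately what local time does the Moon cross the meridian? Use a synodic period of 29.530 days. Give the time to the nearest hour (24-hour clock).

11:00

The Moon has covered 28/29.530 of its cycle, so θ ≈ 360° × 28/29.530 = 341.3°.
The Moon trails the Sun by θ/15 = 341.3/15 ≈ 22.76 hours.
12:00 + 22.76 h ≈ 10:45 → 11:00 to the nearest hour.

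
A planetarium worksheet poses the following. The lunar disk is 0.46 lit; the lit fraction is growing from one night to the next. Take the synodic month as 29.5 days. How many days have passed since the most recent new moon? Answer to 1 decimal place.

7.0 days

cos θ = 1 − 2f = 0.080, giving a principal value of 85.4°.
Waxing ⇒ before full, so θ = 85.4°.
Age = 29.5 × 85.4°/360° ≈ 7.00 days.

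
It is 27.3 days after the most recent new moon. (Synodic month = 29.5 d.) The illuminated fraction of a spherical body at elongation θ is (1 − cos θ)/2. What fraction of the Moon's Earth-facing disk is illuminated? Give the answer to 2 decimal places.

0.05

Phase angle: θ = 360°·(27.3 d)/(29.5 d) = 333.2°.
cos 333.2° = 0.892, so f = (1 − 0.892)/2 = 0.054.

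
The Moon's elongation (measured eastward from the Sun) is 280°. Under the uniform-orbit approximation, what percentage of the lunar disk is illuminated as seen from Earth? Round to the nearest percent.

Half-versine of 280°: (1 − 0.174)/2 = 0.413, i.e. 41%.

41%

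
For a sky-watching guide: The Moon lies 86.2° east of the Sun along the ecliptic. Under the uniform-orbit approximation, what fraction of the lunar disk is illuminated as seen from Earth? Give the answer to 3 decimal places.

cos 86.2° = 0.066, so f = (1 − 0.066)/2 = 0.467.

0.467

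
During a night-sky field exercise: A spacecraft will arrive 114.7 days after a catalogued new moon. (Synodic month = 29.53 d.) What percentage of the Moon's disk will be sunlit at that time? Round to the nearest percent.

114.7 d spans 3 complete synodic months (3 × 29.53 = 88.59 d) plus 26.11 d.
Phase angle: θ = 360°·(26.11 d)/(29.53 d) = 318.3°.
With cos θ = 0.747, the lit fraction is (1 − 0.747)/2 ≈ 0.127, so 13%.

13%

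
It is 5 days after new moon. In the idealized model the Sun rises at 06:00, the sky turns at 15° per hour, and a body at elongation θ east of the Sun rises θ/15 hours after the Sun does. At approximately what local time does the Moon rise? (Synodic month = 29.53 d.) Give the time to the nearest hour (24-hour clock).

10:00

The Moon has covered 5/29.53 of its cycle, so θ ≈ 360° × 5/29.53 = 61.0°.
The Moon trails the Sun by θ/15 = 61.0/15 ≈ 4.06 hours.
06:00 + 4.06 h ≈ 10:04 → 10:00 to the nearest hour.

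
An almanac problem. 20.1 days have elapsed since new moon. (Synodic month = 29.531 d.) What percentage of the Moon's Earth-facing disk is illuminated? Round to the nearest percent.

The Moon has covered 20.1/29.531 of its cycle, so θ ≈ 360° × 20.1/29.531 = 245.0°.
Illuminated fraction = (1 − cos 245.0°)/2 = (1 − (-0.422))/2 ≈ 0.711, so 71%.

71%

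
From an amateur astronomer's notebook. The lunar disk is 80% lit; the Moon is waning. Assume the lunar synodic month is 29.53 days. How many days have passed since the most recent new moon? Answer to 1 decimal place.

cos θ = 1 − 2f = -0.600, giving a principal value of 126.9°.
Since the Moon is past full (waning), take the reflex angle: θ = 360° − 126.9° = 233.1°.
At 360°/29.53 d per day, 233.1° corresponds to 19.12 days.

19.1 days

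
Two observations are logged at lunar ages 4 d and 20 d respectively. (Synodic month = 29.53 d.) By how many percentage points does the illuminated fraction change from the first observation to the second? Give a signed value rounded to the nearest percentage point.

First observation: θ = 360°·4/29.53 = 48.8°, so f = 0.170.
Second observation: θ = 243.8°, f = 0.721.
Δf = 0.721 − 0.170 = +0.550, i.e. +55 pp.

+55 pp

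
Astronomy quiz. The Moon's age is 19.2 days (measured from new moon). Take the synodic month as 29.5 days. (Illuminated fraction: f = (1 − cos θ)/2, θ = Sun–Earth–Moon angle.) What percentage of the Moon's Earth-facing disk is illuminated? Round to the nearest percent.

The Moon has covered 19.2/29.5 of its cycle, so θ ≈ 360° × 19.2/29.5 = 234.3°.
cos 234.3° = (-0.583), so f = (1 − (-0.583))/2 = 0.792, so 79%.

79%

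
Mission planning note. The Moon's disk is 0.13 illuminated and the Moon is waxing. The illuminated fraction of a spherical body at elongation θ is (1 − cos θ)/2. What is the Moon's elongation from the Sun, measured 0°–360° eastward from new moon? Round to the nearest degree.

42°

From f = (1 − cos θ)/2: cos θ = 1 − 2×0.13 = 0.740; arccos → 42.3°.
Waxing ⇒ before full, so θ = 42.3°.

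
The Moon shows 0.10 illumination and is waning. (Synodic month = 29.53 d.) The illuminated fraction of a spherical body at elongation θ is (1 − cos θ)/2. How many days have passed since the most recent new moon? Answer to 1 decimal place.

From f = (1 − cos θ)/2: cos θ = 1 − 2×0.10 = 0.800; arccos → 36.9°.
Since the Moon is past full (waning), take the reflex angle: θ = 360° − 36.9° = 323.1°.
At 360°/29.53 d per day, 323.1° corresponds to 26.51 days.

26.5 days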